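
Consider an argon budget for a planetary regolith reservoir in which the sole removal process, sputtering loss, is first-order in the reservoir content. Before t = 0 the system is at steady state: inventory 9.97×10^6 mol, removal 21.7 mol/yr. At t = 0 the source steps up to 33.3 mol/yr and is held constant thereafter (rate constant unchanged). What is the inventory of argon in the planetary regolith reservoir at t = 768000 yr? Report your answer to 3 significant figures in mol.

Residence time τ = M₀/F₀ = 459400 yr. The eventual steady state is M_∞ = M₀·(F₁/F₀) = 9.97×10^6 × 33.3/21.7 = 1.5300×10^7 mol.
The anomaly ΔM(t) = M(t) − M_∞ decays as ΔM₀·e^(−t/τ) with ΔM₀ = 9.97×10^6 − 1.5300×10^7 = −5.330×10^6 mol.
At t = 768000 yr, e^(−t/τ) = e^(−1.672) = 0.1880, so ΔM = −1.002×10^6 mol and M = 1.5300×10^7 − 1.002×10^6 = 1.4298×10^7 mol.

1.43×10^7 mol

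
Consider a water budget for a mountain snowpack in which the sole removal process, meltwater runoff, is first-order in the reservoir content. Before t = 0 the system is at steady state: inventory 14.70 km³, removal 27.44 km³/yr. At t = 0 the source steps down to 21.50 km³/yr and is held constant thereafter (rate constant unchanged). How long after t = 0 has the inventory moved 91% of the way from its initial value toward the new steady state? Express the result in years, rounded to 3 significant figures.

τ = M₀/F₀ = 14.70/27.44 = 0.5357 yr.
The remaining gap fraction is e^(−t/τ); 91% covered ⇒ e^(−t/τ) = 0.0900.
t = −τ ln(0.0900) = 0.5357 × 2.408 = 1.290 yr.

1.29 yr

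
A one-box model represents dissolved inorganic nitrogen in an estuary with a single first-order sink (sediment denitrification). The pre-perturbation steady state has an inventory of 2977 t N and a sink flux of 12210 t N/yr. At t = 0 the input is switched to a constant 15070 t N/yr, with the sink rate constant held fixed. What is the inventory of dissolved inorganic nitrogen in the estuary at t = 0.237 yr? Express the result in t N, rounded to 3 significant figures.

The sink rate constant is k = F₀/M₀ = 12210/2977 = 4.101 yr⁻¹.
Solving dM/dt = F₁ − kM with M(0) = M₀ gives M(t) = F₁/k + (M₀ − F₁/k)·e^(−kt).
F₁/k = 15070/4.101 = 3674.3 t N; kt = 4.101 × 0.237 = 0.9720, e^(−kt) = 0.3783.
M(0.237) = 3674.3 + (2977 − 3674.3) × 0.3783 = 3674.3 − 263.8 = 3410.5 t N.

3410 t N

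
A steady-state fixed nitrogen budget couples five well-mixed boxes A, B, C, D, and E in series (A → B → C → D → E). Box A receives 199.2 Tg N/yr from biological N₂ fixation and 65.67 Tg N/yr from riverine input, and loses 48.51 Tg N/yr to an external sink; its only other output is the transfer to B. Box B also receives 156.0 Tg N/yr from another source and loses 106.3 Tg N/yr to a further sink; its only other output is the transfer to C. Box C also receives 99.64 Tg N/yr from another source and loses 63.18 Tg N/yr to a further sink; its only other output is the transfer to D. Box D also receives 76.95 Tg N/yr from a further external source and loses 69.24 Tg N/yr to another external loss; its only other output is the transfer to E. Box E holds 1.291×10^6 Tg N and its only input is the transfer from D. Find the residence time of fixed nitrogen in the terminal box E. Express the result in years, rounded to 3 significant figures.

4160 yr

Box A: F(A→B) = (199.2 + 65.67) − 48.51 = 216.36 Tg N/yr.
Box B: F(B→C) = (216.36 + 156.0) − 106.3 = 266.06 Tg N/yr.
Box C: F(C→D) = (266.06 + 99.64) − 63.18 = 302.52 Tg N/yr.
Box D: F(D→E) = (302.52 + 76.95) − 69.24 = 310.23 Tg N/yr.
Box E throughput = its input = 310.23 Tg N/yr; τ = 1.291×10^6 / 310.23 = 4161 yr.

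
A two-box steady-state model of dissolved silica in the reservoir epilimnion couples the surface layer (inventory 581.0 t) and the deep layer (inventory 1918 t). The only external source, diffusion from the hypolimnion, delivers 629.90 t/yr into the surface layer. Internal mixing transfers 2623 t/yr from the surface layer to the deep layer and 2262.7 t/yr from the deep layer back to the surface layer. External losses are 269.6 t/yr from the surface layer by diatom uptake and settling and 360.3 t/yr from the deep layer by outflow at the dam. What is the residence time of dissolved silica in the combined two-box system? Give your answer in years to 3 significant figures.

For the system as a whole, the A↔B exchange is internal and contributes nothing to the throughput; only the external sinks remove mass.
M_total = 581.0 + 1918 = 2499.0 t.
ΣF_external_out = 269.6 + 360.3 = 629.90 t/yr.
τ = M_total / ΣF_ext = 2499.0 / 629.90 = 3.967 yr.

3.97 yr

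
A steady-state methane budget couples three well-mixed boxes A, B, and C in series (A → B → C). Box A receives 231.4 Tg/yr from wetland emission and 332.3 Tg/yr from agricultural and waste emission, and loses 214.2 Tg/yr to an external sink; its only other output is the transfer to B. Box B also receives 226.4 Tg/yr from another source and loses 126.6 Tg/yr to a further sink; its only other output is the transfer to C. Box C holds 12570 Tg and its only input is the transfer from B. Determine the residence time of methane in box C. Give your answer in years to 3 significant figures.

Box A: F(A→B) = (231.4 + 332.3) − 214.2 = 349.50 Tg/yr.
Box B: F(B→C) = (349.50 + 226.4) − 126.6 = 449.30 Tg/yr.
Box C throughput = its input = 449.30 Tg/yr; τ = 12570 / 449.30 = 27.98 yr.

28.0 yr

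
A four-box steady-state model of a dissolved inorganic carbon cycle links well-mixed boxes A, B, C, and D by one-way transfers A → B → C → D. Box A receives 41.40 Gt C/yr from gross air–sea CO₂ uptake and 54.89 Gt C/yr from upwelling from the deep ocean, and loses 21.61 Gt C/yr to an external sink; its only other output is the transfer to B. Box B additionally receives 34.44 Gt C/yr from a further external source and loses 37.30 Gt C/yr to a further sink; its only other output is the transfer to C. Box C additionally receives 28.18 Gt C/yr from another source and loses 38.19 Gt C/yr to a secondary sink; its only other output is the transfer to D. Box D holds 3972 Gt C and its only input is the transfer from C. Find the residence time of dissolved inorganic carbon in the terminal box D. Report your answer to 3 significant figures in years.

Box A: F(A→B) = (41.40 + 54.89) − 21.61 = 74.680 Gt C/yr.
Box B: F(B→C) = (74.680 + 34.44) − 37.30 = 71.820 Gt C/yr.
Box C: F(C→D) = (71.820 + 28.18) − 38.19 = 61.810 Gt C/yr.
Box D throughput = its input = 61.810 Gt C/yr; τ = 3972 / 61.810 = 64.26 yr.

64.3 yr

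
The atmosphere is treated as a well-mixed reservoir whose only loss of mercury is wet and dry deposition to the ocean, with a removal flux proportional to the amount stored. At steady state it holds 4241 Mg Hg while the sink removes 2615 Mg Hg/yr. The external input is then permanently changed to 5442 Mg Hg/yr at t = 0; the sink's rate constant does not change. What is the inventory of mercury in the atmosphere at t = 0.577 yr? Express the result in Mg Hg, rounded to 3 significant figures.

τ = M₀/F₀ = 4241/2615 = 1.622 yr; rate constant k = 1/τ.
New steady state M_∞ = F₁/k = F₁·τ = 5442 × 1.622 = 8825.8 Mg Hg.
M(t) = M_∞ + (M₀ − M_∞)·e^(−t/τ); t/τ = 0.577/1.622 = 0.3558, so e^(−t/τ) = 0.7006.
M(t) = 8825.8 − 4585 × 0.7006 = 5613.6 Mg Hg.

5610 Mg Hg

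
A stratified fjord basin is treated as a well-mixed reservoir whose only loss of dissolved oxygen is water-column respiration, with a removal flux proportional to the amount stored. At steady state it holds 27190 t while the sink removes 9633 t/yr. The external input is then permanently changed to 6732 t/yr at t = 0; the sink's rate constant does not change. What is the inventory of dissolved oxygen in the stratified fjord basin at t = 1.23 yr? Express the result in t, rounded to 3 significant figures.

24300 t

τ = M₀/F₀ = 27190/9633 = 2.823 yr; rate constant k = 1/τ.
New steady state M_∞ = F₁/k = F₁·τ = 6732 × 2.823 = 19002 t.
M(t) = M_∞ + (M₀ − M_∞)·e^(−t/τ); t/τ = 1.23/2.823 = 0.4358, so e^(−t/τ) = 0.6468.
M(t) = 19002 + 8188 × 0.6468 = 24298 t.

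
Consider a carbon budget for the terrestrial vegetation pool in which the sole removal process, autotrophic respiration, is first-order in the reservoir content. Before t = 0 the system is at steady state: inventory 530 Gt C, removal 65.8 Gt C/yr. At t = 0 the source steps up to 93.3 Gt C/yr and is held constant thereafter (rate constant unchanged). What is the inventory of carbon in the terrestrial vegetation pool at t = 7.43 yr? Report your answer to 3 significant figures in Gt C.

663 Gt C

Residence time τ = M₀/F₀ = 8.055 yr. The eventual steady state is M_∞ = M₀·(F₁/F₀) = 530 × 93.3/65.8 = 751.50 Gt C.
The anomaly ΔM(t) = M(t) − M_∞ decays as ΔM₀·e^(−t/τ) with ΔM₀ = 530 − 751.50 = −221.5 Gt C.
At t = 7.43 yr, e^(−t/τ) = e^(−0.9224) = 0.3975, so ΔM = −88.06 Gt C and M = 751.50 − 88.06 = 663.45 Gt C.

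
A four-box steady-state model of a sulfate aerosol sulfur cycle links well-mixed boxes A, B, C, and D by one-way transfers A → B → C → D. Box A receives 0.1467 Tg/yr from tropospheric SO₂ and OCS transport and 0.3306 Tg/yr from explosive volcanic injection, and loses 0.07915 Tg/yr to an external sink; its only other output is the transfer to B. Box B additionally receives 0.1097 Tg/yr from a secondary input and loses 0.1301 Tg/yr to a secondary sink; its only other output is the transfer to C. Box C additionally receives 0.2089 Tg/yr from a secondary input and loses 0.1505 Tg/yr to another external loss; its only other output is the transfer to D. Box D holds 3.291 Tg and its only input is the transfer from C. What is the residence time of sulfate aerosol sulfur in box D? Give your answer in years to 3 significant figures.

7.55 yr

Box A: F(A→B) = (0.1467 + 0.3306) − 0.07915 = 0.39815 Tg/yr.
Box B: F(B→C) = (0.39815 + 0.1097) − 0.1301 = 0.37775 Tg/yr.
Box C: F(C→D) = (0.37775 + 0.2089) − 0.1505 = 0.43615 Tg/yr.
Box D throughput = its input = 0.43615 Tg/yr; τ = 3.291 / 0.43615 = 7.546 yr.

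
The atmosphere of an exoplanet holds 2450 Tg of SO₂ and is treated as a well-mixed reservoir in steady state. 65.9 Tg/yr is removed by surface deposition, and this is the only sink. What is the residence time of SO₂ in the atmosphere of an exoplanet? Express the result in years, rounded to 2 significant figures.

τ = M / F = 2450 / 65.9 = 37.18 yr.

37 yr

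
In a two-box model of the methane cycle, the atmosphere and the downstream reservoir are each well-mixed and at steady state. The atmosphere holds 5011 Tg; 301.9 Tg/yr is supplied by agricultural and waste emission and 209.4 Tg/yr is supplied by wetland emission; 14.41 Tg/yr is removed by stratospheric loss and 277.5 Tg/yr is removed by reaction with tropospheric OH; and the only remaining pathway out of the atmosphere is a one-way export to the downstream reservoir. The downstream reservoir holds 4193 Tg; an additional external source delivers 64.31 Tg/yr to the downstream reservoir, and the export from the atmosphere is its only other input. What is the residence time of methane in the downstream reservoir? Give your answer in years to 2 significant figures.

Balance the atmosphere: ΣF_in = 301.9 + 209.4 = 511.30 Tg/yr.
Export to the downstream reservoir = ΣF_in − (14.41 + 277.5) = 219.39 Tg/yr.
Total input to the downstream reservoir = 219.39 + 64.31 = 283.70 Tg/yr; at steady state this equals its total output.
τ = M / F = 4193 / 283.70 = 14.78 yr.

15 yr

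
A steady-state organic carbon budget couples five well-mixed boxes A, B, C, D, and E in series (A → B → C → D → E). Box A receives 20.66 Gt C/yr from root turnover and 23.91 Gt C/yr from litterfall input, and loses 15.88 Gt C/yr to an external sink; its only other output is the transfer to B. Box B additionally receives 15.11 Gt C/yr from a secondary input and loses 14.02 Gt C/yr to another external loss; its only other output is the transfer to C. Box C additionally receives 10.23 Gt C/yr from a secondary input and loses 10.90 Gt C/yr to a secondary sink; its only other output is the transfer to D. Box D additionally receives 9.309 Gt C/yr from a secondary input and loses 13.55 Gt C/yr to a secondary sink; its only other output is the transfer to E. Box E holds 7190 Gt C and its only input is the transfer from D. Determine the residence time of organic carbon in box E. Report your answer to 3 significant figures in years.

289 yr

Box A: F(A→B) = (20.66 + 23.91) − 15.88 = 28.690 Gt C/yr.
Box B: F(B→C) = (28.690 + 15.11) − 14.02 = 29.780 Gt C/yr.
Box C: F(C→D) = (29.780 + 10.23) − 10.90 = 29.110 Gt C/yr.
Box D: F(D→E) = (29.110 + 9.309) − 13.55 = 24.869 Gt C/yr.
Box E throughput = its input = 24.869 Gt C/yr; τ = 7190 / 24.869 = 289.1 yr.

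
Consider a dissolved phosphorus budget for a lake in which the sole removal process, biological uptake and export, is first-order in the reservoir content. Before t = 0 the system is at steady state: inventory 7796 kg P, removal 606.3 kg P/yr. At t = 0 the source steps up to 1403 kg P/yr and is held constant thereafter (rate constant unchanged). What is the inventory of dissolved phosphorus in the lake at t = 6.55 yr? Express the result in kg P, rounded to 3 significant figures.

The sink rate constant is k = F₀/M₀ = 606.3/7796 = 0.07777 yr⁻¹.
Solving dM/dt = F₁ − kM with M(0) = M₀ gives M(t) = F₁/k + (M₀ − F₁/k)·e^(−kt).
F₁/k = 1403/0.07777 = 18040 kg P; kt = 0.07777 × 6.55 = 0.5094, e^(−kt) = 0.6009.
M(6.55) = 18040 + (7796 − 18040) × 0.6009 = 18040 − 6155 = 11885 kg P.

11900 kg P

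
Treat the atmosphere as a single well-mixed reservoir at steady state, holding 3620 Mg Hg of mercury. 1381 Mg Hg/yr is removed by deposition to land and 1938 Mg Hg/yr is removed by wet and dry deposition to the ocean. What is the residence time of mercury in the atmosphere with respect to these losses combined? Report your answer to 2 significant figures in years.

Total removal = 1381 + 1938 = 3319.0 Mg Hg/yr.
τ = M / ΣF_out = 3620 / 3319.0 = 1.091 yr.

1.1 yr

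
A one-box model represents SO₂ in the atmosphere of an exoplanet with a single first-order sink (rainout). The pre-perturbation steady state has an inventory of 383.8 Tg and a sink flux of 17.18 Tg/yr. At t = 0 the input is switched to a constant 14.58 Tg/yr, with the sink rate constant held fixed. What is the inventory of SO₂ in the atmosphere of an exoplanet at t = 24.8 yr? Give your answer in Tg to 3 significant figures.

Residence time τ = M₀/F₀ = 22.34 yr. The eventual steady state is M_∞ = M₀·(F₁/F₀) = 383.8 × 14.58/17.18 = 325.72 Tg.
The anomaly ΔM(t) = M(t) − M_∞ decays as ΔM₀·e^(−t/τ) with ΔM₀ = 383.8 − 325.72 = 58.08 Tg.
At t = 24.8 yr, e^(−t/τ) = e^(−1.110) = 0.3295, so ΔM = 19.14 Tg and M = 325.72 + 19.14 = 344.86 Tg.

345 Tg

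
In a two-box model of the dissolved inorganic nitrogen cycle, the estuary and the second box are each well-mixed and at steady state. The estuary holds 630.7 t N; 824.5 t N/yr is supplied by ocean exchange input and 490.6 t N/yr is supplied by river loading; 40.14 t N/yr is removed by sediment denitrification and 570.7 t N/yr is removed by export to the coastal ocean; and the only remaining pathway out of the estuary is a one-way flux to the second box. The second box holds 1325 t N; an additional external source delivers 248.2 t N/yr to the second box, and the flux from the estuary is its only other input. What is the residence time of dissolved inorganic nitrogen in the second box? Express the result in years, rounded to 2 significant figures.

1.4 yr

Balance the estuary: ΣF_in = 824.5 + 490.6 = 1315.1 t N/yr.
Flux to the second box = ΣF_in − (40.14 + 570.7) = 704.26 t N/yr.
Total input to the second box = 704.26 + 248.2 = 952.46 t N/yr; at steady state this equals its total output.
τ = M / F = 1325 / 952.46 = 1.391 yr.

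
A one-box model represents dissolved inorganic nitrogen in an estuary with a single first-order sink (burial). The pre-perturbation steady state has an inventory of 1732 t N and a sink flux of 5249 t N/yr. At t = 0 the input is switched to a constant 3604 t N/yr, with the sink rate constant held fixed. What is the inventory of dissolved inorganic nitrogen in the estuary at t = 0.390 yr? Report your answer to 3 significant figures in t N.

1360 t N

Residence time τ = M₀/F₀ = 0.3300 yr. The eventual steady state is M_∞ = M₀·(F₁/F₀) = 1732 × 3604/5249 = 1189.2 t N.
The anomaly ΔM(t) = M(t) − M_∞ decays as ΔM₀·e^(−t/τ) with ΔM₀ = 1732 − 1189.2 = 542.8 t N.
At t = 0.390 yr, e^(−t/τ) = e^(−1.182) = 0.3067, so ΔM = 166.5 t N and M = 1189.2 + 166.5 = 1355.7 t N.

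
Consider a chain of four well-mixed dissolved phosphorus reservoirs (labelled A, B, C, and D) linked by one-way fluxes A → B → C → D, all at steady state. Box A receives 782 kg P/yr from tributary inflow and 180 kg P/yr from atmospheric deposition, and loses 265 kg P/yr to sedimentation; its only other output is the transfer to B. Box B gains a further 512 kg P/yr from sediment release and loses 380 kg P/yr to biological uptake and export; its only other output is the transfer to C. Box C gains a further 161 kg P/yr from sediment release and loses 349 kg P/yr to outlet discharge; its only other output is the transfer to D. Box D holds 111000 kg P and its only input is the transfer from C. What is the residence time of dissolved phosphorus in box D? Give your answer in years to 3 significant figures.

173 yr

Box A: F(A→B) = (782 + 180) − 265 = 697.00 kg P/yr.
Box B: F(B→C) = (697.00 + 512) − 380 = 829.00 kg P/yr.
Box C: F(C→D) = (829.00 + 161) − 349 = 641.00 kg P/yr.
Box D throughput = its input = 641.00 kg P/yr; τ = 111000 / 641.00 = 173.2 yr.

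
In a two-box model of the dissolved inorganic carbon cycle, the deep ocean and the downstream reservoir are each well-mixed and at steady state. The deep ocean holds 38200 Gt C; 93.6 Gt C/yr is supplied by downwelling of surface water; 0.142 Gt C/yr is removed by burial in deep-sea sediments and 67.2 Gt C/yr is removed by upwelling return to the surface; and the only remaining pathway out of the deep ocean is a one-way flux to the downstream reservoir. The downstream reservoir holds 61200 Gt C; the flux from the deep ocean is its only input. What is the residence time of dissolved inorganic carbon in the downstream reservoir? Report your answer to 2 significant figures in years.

2300 yr

Balance the deep ocean: ΣF_in = 93.600 Gt C/yr.
Flux to the downstream reservoir = ΣF_in − (0.142 + 67.2) = 26.258 Gt C/yr.
At steady state the output of the downstream reservoir equals its input, 26.258 Gt C/yr.
τ = M / F = 61200 / 26.258 = 2331 yr.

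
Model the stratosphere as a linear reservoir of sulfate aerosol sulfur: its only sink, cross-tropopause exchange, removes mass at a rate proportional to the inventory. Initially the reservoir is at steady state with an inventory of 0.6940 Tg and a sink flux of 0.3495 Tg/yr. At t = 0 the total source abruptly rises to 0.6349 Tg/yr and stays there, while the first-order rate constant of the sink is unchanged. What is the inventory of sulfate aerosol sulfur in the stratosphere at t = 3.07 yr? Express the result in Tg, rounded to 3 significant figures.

τ = M₀/F₀ = 0.6940/0.3495 = 1.986 yr; rate constant k = 1/τ.
New steady state M_∞ = F₁/k = F₁·τ = 0.6349 × 1.986 = 1.2607 Tg.
M(t) = M_∞ + (M₀ − M_∞)·e^(−t/τ); t/τ = 3.07/1.986 = 1.546, so e^(−t/τ) = 0.2131.
M(t) = 1.2607 − 0.5667 × 0.2131 = 1.1400 Tg.

1.14 Tg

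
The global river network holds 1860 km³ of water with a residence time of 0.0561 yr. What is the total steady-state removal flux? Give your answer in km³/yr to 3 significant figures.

33200 km³/yr

F = M / τ = 1860 / 0.0561 = 33160 km³/yr.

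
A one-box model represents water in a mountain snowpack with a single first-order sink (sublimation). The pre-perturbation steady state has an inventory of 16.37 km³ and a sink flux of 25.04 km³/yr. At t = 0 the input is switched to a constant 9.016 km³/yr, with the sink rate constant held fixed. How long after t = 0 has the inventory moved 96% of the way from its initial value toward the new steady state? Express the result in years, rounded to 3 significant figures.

τ = M₀/F₀ = 16.37/25.04 = 0.6538 yr.
The remaining gap fraction is e^(−t/τ); 96% covered ⇒ e^(−t/τ) = 0.0400.
t = −τ ln(0.0400) = 0.6538 × 3.219 = 2.104 yr.

2.10 yr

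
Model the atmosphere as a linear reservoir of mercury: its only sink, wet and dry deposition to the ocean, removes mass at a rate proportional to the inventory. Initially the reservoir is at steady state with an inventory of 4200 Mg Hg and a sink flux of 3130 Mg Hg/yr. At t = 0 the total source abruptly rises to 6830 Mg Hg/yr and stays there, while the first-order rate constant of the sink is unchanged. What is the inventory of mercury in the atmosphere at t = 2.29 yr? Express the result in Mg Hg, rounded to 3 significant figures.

The sink rate constant is k = F₀/M₀ = 3130/4200 = 0.7452 yr⁻¹.
Solving dM/dt = F₁ − kM with M(0) = M₀ gives M(t) = F₁/k + (M₀ − F₁/k)·e^(−kt).
F₁/k = 6830/0.7452 = 9164.9 Mg Hg; kt = 0.7452 × 2.29 = 1.707, e^(−kt) = 0.1815.
M(2.29) = 9164.9 + (4200 − 9164.9) × 0.1815 = 9164.9 − 901.0 = 8263.8 Mg Hg.

8260 Mg Hg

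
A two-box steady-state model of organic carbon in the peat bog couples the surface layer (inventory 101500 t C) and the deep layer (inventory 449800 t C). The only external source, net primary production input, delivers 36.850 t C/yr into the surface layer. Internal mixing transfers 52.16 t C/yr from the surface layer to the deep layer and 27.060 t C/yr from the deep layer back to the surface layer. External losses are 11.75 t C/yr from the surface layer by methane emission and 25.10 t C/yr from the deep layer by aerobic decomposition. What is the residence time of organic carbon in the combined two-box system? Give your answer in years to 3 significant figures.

15000 yr

For the system as a whole, the A↔B exchange is internal and contributes nothing to the throughput; only the external sinks remove mass.
M_total = 101500 + 449800 = 551300 t C.
ΣF_external_out = 11.75 + 25.10 = 36.850 t C/yr.
τ = M_total / ΣF_ext = 551300 / 36.850 = 14960 yr.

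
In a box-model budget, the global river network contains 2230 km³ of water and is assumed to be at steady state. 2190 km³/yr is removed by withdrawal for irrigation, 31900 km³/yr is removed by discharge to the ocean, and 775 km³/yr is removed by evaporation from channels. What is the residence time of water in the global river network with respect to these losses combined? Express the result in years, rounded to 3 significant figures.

Total removal = 2190 + 31900 + 775.0 = 34865 km³/yr.
τ = M / ΣF_out = 2230 / 34865 = 0.06396 yr.

0.0640 yr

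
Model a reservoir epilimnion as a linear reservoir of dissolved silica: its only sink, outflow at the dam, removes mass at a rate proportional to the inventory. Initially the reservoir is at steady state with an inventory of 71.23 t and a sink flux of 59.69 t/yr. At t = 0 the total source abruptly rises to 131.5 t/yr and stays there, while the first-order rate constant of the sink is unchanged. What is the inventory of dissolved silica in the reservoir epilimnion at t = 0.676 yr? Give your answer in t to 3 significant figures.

τ = M₀/F₀ = 71.23/59.69 = 1.193 yr; rate constant k = 1/τ.
New steady state M_∞ = F₁/k = F₁·τ = 131.5 × 1.193 = 156.92 t.
M(t) = M_∞ + (M₀ − M_∞)·e^(−t/τ); t/τ = 0.676/1.193 = 0.5665, so e^(−t/τ) = 0.5675.
M(t) = 156.92 − 85.69 × 0.5675 = 108.29 t.

108 t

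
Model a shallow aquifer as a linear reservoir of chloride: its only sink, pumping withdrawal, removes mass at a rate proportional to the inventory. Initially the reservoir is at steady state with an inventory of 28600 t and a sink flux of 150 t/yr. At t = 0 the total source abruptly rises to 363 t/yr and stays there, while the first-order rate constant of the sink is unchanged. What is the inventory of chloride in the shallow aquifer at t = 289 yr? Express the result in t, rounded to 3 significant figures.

τ = M₀/F₀ = 28600/150 = 190.7 yr; rate constant k = 1/τ.
New steady state M_∞ = F₁/k = F₁·τ = 363 × 190.7 = 69212 t.
M(t) = M_∞ + (M₀ − M_∞)·e^(−t/τ); t/τ = 289/190.7 = 1.516, so e^(−t/τ) = 0.2196.
M(t) = 69212 − 40610 × 0.2196 = 60292 t.

60300 t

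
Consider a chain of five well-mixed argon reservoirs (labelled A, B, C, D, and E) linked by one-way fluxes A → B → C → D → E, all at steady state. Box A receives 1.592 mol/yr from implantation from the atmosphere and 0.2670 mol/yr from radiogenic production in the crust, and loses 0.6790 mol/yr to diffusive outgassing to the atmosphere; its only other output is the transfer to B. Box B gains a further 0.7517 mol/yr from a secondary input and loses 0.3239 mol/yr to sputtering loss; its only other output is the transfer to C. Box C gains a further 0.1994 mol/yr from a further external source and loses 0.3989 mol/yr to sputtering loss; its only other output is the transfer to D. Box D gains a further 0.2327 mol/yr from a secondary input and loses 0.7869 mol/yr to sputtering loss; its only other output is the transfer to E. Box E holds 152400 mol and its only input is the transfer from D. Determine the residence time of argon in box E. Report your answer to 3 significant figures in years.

Box A: F(A→B) = (1.592 + 0.2670) − 0.6790 = 1.1800 mol/yr.
Box B: F(B→C) = (1.1800 + 0.7517) − 0.3239 = 1.6078 mol/yr.
Box C: F(C→D) = (1.6078 + 0.1994) − 0.3989 = 1.4083 mol/yr.
Box D: F(D→E) = (1.4083 + 0.2327) − 0.7869 = 0.85410 mol/yr.
Box E throughput = its input = 0.85410 mol/yr; τ = 152400 / 0.85410 = 178400 yr.

178000 yr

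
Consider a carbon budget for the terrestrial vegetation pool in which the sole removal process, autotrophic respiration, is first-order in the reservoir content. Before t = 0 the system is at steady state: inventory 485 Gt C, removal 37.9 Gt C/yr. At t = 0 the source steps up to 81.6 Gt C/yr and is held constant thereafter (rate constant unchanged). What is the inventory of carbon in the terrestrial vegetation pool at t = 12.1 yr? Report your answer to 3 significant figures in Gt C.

827 Gt C

τ = M₀/F₀ = 485/37.9 = 12.80 yr; rate constant k = 1/τ.
New steady state M_∞ = F₁/k = F₁·τ = 81.6 × 12.80 = 1044.2 Gt C.
M(t) = M_∞ + (M₀ − M_∞)·e^(−t/τ); t/τ = 12.1/12.80 = 0.9455, so e^(−t/τ) = 0.3885.
M(t) = 1044.2 − 559.2 × 0.3885 = 826.98 Gt C.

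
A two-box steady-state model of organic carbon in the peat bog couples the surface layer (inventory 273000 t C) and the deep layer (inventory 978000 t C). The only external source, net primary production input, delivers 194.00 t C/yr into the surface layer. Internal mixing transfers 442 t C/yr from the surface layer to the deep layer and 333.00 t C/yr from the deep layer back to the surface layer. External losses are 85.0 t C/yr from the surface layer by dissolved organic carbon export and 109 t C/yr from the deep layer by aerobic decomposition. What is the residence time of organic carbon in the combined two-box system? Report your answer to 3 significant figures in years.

Treat the two boxes together as one reservoir: the mixing fluxes between them are internal recycling, so τ = ΣM / Σ(external losses).
M_total = 273000 + 978000 = 1.2510×10^6 t C.
ΣF_external_out = 85.0 + 109 = 194.00 t C/yr.
τ = M_total / ΣF_ext = 1.2510×10^6 / 194.00 = 6448 yr.

6450 yr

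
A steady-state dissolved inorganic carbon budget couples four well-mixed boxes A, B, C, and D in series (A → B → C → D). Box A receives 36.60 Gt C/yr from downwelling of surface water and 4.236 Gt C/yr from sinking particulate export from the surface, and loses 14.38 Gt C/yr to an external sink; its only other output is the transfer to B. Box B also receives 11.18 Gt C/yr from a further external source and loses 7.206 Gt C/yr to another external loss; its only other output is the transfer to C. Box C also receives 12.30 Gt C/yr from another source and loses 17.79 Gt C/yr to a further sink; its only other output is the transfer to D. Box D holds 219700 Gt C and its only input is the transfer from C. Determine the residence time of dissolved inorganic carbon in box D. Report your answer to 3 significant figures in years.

Box A: F(A→B) = (36.60 + 4.236) − 14.38 = 26.456 Gt C/yr.
Box B: F(B→C) = (26.456 + 11.18) − 7.206 = 30.430 Gt C/yr.
Box C: F(C→D) = (30.430 + 12.30) − 17.79 = 24.940 Gt C/yr.
Box D throughput = its input = 24.940 Gt C/yr; τ = 219700 / 24.940 = 8809 yr.

8810 yr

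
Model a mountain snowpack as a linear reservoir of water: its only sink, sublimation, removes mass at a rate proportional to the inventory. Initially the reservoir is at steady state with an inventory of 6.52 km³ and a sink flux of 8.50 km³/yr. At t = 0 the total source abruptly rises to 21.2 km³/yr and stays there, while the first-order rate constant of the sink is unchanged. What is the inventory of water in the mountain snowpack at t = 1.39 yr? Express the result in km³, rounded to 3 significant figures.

14.7 km³

τ = M₀/F₀ = 6.52/8.50 = 0.7671 yr; rate constant k = 1/τ.
New steady state M_∞ = F₁/k = F₁·τ = 21.2 × 0.7671 = 16.262 km³.
M(t) = M_∞ + (M₀ − M_∞)·e^(−t/τ); t/τ = 1.39/0.7671 = 1.812, so e^(−t/τ) = 0.1633.
M(t) = 16.262 − 9.742 × 0.1633 = 14.671 km³.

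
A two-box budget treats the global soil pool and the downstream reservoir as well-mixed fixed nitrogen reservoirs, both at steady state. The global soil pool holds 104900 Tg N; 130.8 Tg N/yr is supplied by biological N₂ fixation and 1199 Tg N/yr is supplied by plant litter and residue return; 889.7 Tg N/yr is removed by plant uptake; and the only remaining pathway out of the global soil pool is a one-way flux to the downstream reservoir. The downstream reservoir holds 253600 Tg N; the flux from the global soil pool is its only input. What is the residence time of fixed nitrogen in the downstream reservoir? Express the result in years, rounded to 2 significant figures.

Balance the global soil pool: ΣF_in = 130.8 + 1199 = 1329.8 Tg N/yr.
Flux to the downstream reservoir = ΣF_in − (889.7) = 440.10 Tg N/yr.
At steady state the output of the downstream reservoir equals its input, 440.10 Tg N/yr.
τ = M / F = 253600 / 440.10 = 576.2 yr.

580 yr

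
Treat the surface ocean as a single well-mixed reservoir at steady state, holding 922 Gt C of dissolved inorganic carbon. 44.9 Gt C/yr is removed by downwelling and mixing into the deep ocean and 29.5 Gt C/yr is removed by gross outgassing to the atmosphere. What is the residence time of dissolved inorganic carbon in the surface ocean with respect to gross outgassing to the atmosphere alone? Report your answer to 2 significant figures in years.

Residence time with respect to a single sink: τ = M / F_sink.
τ = 922 / 29.5 = 31.25 yr.

31 yr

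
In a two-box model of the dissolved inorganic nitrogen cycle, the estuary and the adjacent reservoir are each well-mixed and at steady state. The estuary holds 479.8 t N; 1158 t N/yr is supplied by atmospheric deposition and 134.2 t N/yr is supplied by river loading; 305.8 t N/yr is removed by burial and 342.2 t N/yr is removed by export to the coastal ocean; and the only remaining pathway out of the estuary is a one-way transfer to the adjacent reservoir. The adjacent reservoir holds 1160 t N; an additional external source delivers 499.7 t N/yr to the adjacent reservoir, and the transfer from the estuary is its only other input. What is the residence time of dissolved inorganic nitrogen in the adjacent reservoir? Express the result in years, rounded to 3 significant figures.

Balance the estuary: ΣF_in = 1158 + 134.2 = 1292.2 t N/yr.
Transfer to the adjacent reservoir = ΣF_in − (305.8 + 342.2) = 644.20 t N/yr.
Total input to the adjacent reservoir = 644.20 + 499.7 = 1143.9 t N/yr; at steady state this equals its total output.
τ = M / F = 1160 / 1143.9 = 1.014 yr.

1.01 yr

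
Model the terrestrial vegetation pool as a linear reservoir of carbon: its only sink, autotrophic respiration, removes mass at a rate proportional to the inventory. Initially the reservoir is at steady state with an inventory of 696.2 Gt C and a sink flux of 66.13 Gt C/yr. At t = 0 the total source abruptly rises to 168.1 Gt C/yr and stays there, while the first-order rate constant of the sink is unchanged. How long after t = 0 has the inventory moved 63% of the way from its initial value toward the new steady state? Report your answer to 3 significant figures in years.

τ = M₀/F₀ = 696.2/66.13 = 10.53 yr.
The remaining gap fraction is e^(−t/τ); 63% covered ⇒ e^(−t/τ) = 0.370.
t = −τ ln(0.370) = 10.53 × 0.9943 = 10.47 yr.

10.5 yr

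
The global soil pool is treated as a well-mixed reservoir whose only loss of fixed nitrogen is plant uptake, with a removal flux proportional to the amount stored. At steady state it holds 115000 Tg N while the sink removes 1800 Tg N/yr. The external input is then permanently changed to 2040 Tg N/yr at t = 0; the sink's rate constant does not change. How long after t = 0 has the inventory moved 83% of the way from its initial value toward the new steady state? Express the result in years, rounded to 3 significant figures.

113 yr

τ = M₀/F₀ = 115000/1800 = 63.89 yr.
The remaining gap fraction is e^(−t/τ); 83% covered ⇒ e^(−t/τ) = 0.170.
t = −τ ln(0.170) = 63.89 × 1.772 = 113.2 yr.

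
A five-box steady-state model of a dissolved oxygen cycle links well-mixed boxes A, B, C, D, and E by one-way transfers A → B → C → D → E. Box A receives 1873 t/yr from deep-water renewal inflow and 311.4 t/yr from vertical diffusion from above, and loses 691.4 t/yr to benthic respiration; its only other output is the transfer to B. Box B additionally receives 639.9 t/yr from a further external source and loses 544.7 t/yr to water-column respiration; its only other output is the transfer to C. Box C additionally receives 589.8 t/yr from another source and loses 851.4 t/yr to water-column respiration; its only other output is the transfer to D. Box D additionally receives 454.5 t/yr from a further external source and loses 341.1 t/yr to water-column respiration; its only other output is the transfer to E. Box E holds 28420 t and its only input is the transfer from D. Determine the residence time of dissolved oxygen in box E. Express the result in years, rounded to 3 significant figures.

19.7 yr

Box A: F(A→B) = (1873 + 311.4) − 691.4 = 1493.0 t/yr.
Box B: F(B→C) = (1493.0 + 639.9) − 544.7 = 1588.2 t/yr.
Box C: F(C→D) = (1588.2 + 589.8) − 851.4 = 1326.6 t/yr.
Box D: F(D→E) = (1326.6 + 454.5) − 341.1 = 1440.0 t/yr.
Box E throughput = its input = 1440.0 t/yr; τ = 28420 / 1440.0 = 19.74 yr.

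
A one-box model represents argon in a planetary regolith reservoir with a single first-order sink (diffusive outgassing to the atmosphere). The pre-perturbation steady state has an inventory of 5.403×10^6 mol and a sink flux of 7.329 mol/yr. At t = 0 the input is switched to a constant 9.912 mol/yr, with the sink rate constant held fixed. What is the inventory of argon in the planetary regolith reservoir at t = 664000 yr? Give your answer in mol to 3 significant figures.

τ = M₀/F₀ = 5.403×10^6/7.329 = 737200 yr; rate constant k = 1/τ.
New steady state M_∞ = F₁/k = F₁·τ = 9.912 × 737200 = 7.3072×10^6 mol.
M(t) = M_∞ + (M₀ − M_∞)·e^(−t/τ); t/τ = 664000/737200 = 0.9007, so e^(−t/τ) = 0.4063.
M(t) = 7.3072×10^6 − 1.904×10^6 × 0.4063 = 6.5336×10^6 mol.

6.53×10^6 mol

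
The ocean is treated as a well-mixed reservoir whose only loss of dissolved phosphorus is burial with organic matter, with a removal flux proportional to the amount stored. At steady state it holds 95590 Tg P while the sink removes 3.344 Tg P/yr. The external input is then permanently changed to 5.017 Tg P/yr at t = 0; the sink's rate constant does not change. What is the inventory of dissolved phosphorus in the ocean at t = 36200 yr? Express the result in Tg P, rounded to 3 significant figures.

τ = M₀/F₀ = 95590/3.344 = 28590 yr; rate constant k = 1/τ.
New steady state M_∞ = F₁/k = F₁·τ = 5.017 × 28590 = 143410 Tg P.
M(t) = M_∞ + (M₀ − M_∞)·e^(−t/τ); t/τ = 36200/28590 = 1.266, so e^(−t/τ) = 0.2819.
M(t) = 143410 − 47820 × 0.2819 = 129930 Tg P.

130000 Tg P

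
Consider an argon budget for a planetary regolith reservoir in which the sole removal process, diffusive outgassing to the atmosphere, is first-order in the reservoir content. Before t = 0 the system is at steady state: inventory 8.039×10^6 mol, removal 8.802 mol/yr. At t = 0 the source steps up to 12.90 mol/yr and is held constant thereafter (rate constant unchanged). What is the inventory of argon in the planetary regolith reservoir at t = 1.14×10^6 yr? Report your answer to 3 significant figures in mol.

1.07×10^7 mol

τ = M₀/F₀ = 8.039×10^6/8.802 = 913300 yr; rate constant k = 1/τ.
New steady state M_∞ = F₁/k = F₁·τ = 12.90 × 913300 = 1.1782×10^7 mol.
M(t) = M_∞ + (M₀ − M_∞)·e^(−t/τ); t/τ = 1.14×10^6/913300 = 1.248, so e^(−t/τ) = 0.2870.
M(t) = 1.1782×10^7 − 3.743×10^6 × 0.2870 = 1.0708×10^7 mol.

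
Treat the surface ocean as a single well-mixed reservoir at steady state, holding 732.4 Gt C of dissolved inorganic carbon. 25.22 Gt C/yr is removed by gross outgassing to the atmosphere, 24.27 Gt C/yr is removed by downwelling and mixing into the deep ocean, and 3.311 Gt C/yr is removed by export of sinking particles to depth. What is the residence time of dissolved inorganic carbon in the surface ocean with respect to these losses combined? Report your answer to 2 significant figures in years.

Total removal = 25.22 + 24.27 + 3.311 = 52.801 Gt C/yr.
τ = M / ΣF_out = 732.4 / 52.801 = 13.87 yr.

14 yr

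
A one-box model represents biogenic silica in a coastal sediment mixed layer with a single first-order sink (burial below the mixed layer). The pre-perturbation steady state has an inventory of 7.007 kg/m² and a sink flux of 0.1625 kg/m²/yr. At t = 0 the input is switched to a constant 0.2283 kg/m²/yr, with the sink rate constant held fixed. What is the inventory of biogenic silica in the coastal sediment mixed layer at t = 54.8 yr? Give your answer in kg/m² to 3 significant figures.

The sink rate constant is k = F₀/M₀ = 0.1625/7.007 = 0.02319 yr⁻¹.
Solving dM/dt = F₁ − kM with M(0) = M₀ gives M(t) = F₁/k + (M₀ − F₁/k)·e^(−kt).
F₁/k = 0.2283/0.02319 = 9.8443 kg/m²; kt = 0.02319 × 54.8 = 1.271, e^(−kt) = 0.2806.
M(54.8) = 9.8443 + (7.007 − 9.8443) × 0.2806 = 9.8443 − 0.7961 = 9.0482 kg/m².

9.05 kg/m²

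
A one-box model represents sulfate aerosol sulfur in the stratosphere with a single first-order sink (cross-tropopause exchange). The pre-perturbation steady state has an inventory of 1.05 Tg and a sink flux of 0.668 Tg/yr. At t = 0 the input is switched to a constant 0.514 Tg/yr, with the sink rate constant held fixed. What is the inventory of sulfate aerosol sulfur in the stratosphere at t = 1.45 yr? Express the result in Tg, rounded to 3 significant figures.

0.904 Tg

The sink rate constant is k = F₀/M₀ = 0.668/1.05 = 0.6362 yr⁻¹.
Solving dM/dt = F₁ − kM with M(0) = M₀ gives M(t) = F₁/k + (M₀ − F₁/k)·e^(−kt).
F₁/k = 0.514/0.6362 = 0.80793 Tg; kt = 0.6362 × 1.45 = 0.9225, e^(−kt) = 0.3975.
M(1.45) = 0.80793 + (1.05 − 0.80793) × 0.3975 = 0.80793 + 0.09623 = 0.90416 Tg.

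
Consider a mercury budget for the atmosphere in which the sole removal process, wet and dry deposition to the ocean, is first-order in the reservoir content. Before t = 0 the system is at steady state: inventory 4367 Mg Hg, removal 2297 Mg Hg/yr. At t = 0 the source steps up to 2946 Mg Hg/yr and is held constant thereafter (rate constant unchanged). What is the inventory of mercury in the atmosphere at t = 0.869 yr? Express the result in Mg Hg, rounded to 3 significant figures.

4820 Mg Hg

The sink rate constant is k = F₀/M₀ = 2297/4367 = 0.5260 yr⁻¹.
Solving dM/dt = F₁ − kM with M(0) = M₀ gives M(t) = F₁/k + (M₀ − F₁/k)·e^(−kt).
F₁/k = 2946/0.5260 = 5600.9 Mg Hg; kt = 0.5260 × 0.869 = 0.4571, e^(−kt) = 0.6331.
M(0.869) = 5600.9 + (4367 − 5600.9) × 0.6331 = 5600.9 − 781.2 = 4819.7 Mg Hg.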